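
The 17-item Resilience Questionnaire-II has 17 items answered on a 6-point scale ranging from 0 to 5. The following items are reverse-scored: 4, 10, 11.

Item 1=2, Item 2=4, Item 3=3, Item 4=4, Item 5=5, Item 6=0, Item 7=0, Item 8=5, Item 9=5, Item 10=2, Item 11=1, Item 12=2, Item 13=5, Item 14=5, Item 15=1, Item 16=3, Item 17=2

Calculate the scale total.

Reversing items 4, 10, & 11 with 5 − raw:
Total = 2 + 4 + 3 + (5−4) + 5 + 0 + 0 + 5 + 5 + (5−2) + (5−1) + 2 + 5 + 5 + 1 + 3 + 2
      = 2 + 4 + 3 + 1 + 5 + 0 + 0 + 5 + 5 + 3 + 4 + 2 + 5 + 5 + 1 + 3 + 2 = 50

50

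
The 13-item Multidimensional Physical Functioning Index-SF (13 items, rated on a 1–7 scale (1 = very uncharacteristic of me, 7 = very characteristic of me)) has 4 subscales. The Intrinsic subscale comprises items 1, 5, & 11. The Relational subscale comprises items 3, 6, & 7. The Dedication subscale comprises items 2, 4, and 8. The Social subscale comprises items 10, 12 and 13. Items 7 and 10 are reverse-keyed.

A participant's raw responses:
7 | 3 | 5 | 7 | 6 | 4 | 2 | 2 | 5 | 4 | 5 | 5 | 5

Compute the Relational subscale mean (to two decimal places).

5.00

Relational items: 3, 6, 7.
Of these, item 7 is reverse-keyed; reversed = (1+7) − raw = 8 − raw.
  item 3: 5
  item 6: 4
  item 7: 8 − 2 = 6
Sum = 5 + 4 + 6 = 15
Mean = 15 / 3 = 5.00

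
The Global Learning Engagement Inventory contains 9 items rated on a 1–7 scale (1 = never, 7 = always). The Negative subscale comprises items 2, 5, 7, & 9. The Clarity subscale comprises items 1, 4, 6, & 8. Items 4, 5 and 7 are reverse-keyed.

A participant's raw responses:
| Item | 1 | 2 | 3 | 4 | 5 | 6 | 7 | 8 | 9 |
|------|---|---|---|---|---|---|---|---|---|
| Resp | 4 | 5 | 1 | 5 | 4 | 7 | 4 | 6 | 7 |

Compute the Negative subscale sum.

20

Negative items: 2, 5, 7, 9.
Of these, items 5 and 7 are reverse-keyed; reversed = (1+7) − raw = 8 − raw.
  item 2: 5
  item 5: 8 − 4 = 4
  item 7: 8 − 4 = 4
  item 9: 7
Sum = 5 + 4 + 4 + 7 = 20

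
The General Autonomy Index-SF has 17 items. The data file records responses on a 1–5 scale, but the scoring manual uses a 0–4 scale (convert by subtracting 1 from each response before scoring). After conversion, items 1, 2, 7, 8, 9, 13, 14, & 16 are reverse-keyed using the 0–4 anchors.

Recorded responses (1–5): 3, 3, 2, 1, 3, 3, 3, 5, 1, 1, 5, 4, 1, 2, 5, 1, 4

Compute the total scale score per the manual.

40

Convert to 0–4: 2, 2, 1, 0, 2, 2, 2, 4, 0, 0, 4, 3, 0, 1, 4, 0, 3
Reverse-coded (on a 0–4 scale, reversed = 4 − raw):
  item 1: 4 − 2 = 2
  item 2: 4 − 2 = 2
  item 7: 4 − 2 = 2
  item 8: 4 − 4 = 0
  item 9: 4 − 0 = 4
  item 13: 4 − 0 = 4
  item 14: 4 − 1 = 3
  item 16: 4 − 0 = 4
Scored: 2, 2, 1, 0, 2, 2, 2, 0, 4, 0, 4, 3, 4, 3, 4, 4, 3
Total = 40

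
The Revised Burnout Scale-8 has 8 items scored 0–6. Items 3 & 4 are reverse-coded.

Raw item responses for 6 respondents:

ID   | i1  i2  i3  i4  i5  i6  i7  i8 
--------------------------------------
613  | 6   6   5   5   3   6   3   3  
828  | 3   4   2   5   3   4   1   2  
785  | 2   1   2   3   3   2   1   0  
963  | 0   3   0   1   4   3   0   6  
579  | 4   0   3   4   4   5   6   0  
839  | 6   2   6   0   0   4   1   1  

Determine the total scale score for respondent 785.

Respondent 785 raw: 2, 1, 2, 3, 3, 2, 1, 0.
Reverse-coded (reverse-coded value = 6 − response):
  item 1: 2
  item 2: 1
  item 3: 6 − 2 = 4
  item 4: 6 − 3 = 3
  item 5: 3
  item 6: 2
  item 7: 1
  item 8: 0
Sum = 2 + 1 + 4 + 3 + 3 + 2 + 1 + 0 = 16

16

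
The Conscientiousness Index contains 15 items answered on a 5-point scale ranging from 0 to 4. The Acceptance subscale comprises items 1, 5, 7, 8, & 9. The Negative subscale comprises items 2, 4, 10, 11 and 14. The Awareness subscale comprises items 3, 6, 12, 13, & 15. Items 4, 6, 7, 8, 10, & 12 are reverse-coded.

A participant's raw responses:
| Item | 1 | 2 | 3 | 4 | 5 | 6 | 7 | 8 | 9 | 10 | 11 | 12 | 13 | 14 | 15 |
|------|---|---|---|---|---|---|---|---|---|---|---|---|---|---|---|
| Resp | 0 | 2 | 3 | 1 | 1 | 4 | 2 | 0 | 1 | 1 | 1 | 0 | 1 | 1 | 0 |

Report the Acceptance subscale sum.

Acceptance items: 1, 5, 7, 8, 9.
Of these, items 7 & 8 are reverse-coded; reversed = (0+4) − raw = 4 − raw.
  item 1: 0
  item 5: 1
  item 7: 4 − 2 = 2
  item 8: 4 − 0 = 4
  item 9: 1
Sum = 0 + 1 + 2 + 4 + 1 = 8

8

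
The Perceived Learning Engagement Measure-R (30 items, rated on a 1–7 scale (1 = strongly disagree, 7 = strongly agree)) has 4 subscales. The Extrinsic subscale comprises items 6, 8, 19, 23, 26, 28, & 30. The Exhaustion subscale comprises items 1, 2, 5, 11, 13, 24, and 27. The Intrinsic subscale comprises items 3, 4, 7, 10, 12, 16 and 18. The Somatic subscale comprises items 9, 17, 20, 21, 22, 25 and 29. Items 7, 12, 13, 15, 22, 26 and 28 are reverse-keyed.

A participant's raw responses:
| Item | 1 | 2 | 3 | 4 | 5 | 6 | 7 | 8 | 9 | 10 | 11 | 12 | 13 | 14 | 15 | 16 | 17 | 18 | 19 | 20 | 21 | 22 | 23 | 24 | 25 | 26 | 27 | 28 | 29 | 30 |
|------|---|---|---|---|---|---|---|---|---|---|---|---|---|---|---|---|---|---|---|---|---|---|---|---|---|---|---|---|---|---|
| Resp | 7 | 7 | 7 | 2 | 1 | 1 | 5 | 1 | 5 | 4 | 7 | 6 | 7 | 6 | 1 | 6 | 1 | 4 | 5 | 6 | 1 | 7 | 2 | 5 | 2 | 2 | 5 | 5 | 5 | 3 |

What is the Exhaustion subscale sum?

Exhaustion items: 1, 2, 5, 11, 13, 24, 27.
Of these, item 13 is reverse-keyed; reversed = (1+7) − raw = 8 − raw.
  item 1: 7
  item 2: 7
  item 5: 1
  item 11: 7
  item 13: 8 − 7 = 1
  item 24: 5
  item 27: 5
Sum = 7 + 7 + 1 + 7 + 1 + 5 + 5 = 33

33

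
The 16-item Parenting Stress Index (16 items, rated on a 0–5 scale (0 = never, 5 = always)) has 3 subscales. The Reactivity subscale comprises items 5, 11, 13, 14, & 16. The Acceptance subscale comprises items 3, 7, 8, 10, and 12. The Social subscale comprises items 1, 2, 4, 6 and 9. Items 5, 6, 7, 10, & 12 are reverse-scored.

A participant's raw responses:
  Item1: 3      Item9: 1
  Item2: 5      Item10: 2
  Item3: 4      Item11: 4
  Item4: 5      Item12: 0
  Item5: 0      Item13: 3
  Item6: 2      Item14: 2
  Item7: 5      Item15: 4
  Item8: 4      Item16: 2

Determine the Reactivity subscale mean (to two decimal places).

Reactivity items: 5, 11, 13, 14, 16.
Of these, item 5 is reverse-scored; on a 0–5 scale, reversed = 5 − raw.
  item 5: 5 − 0 = 5
  item 11: 4
  item 13: 3
  item 14: 2
  item 16: 2
Sum = 5 + 4 + 3 + 2 + 2 = 16
Mean = 16 / 5 = 3.20

3.20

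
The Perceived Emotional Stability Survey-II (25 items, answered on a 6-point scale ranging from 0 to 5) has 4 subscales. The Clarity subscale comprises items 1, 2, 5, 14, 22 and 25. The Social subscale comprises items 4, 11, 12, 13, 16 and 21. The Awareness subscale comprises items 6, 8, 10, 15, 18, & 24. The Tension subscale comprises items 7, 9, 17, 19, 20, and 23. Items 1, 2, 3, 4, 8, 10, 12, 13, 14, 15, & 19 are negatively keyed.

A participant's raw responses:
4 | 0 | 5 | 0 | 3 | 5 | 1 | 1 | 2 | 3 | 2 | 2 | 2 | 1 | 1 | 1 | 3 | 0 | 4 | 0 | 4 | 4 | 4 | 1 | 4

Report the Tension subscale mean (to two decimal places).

1.83

Tension items: 7, 9, 17, 19, 20, 23.
Of these, item 19 is negatively keyed; reversed = (0+5) − raw = 5 − raw.
  item 7: 1
  item 9: 2
  item 17: 3
  item 19: 5 − 4 = 1
  item 20: 0
  item 23: 4
Sum = 1 + 2 + 3 + 1 + 0 + 4 = 11
Mean = 11 / 6 = 1.83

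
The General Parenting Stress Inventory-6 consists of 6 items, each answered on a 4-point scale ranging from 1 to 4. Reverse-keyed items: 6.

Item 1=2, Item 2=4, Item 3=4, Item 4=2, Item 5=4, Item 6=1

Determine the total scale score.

Reverse-keyed items use 5 − raw:
  item 6: 5 − 1 = 4
Scored responses: 2, 4, 4, 2, 4, 4
Total = 2 + 4 + 4 + 2 + 4 + 4 = 20

20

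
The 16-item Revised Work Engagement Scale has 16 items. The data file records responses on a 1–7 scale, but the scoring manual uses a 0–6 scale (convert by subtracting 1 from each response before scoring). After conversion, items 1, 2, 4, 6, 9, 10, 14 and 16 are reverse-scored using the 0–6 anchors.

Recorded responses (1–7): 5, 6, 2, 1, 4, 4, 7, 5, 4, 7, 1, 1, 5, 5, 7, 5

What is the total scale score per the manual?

43

Convert to 0–6: 4, 5, 1, 0, 3, 3, 6, 4, 3, 6, 0, 0, 4, 4, 6, 4
Reverse-coded (reverse-coded value = 6 − response):
  item 1: 6 − 4 = 2
  item 2: 6 − 5 = 1
  item 4: 6 − 0 = 6
  item 6: 6 − 3 = 3
  item 9: 6 − 3 = 3
  item 10: 6 − 6 = 0
  item 14: 6 − 4 = 2
  item 16: 6 − 4 = 2
Scored: 2, 1, 1, 6, 3, 3, 6, 4, 3, 0, 0, 0, 4, 2, 6, 2
Total = 43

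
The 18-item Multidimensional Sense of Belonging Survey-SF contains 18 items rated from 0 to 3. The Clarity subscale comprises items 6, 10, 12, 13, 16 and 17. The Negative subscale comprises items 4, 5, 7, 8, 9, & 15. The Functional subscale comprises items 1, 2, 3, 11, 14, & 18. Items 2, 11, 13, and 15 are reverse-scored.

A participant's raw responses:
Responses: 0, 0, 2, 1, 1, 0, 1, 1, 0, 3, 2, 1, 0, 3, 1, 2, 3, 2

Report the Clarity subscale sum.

Clarity items: 6, 10, 12, 13, 16, 17.
Of these, item 13 is reverse-scored; reversed = (0+3) − raw = 3 − raw.
  item 6: 0
  item 10: 3
  item 12: 1
  item 13: 3 − 0 = 3
  item 16: 2
  item 17: 3
Sum = 0 + 3 + 1 + 3 + 2 + 3 = 12

12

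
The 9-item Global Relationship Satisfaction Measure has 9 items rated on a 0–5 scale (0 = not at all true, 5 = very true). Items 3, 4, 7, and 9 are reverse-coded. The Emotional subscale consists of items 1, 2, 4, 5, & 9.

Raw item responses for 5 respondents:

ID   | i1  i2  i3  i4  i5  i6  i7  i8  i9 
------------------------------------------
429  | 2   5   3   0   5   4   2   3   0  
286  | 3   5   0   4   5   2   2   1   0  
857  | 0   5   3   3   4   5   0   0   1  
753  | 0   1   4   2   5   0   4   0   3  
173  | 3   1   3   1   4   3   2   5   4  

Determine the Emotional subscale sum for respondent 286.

Respondent 286 raw: 3, 5, 0, 4, 5, 2, 2, 1, 0.
Emotional items: 1, 2, 4, 5, 9.
Reverse-coded (reversed = (0+5) − raw = 5 − raw):
  item 1: 3
  item 2: 5
  item 4: 5 − 4 = 1
  item 5: 5
  item 9: 5 − 0 = 5
Sum = 3 + 5 + 1 + 5 + 5 = 19

19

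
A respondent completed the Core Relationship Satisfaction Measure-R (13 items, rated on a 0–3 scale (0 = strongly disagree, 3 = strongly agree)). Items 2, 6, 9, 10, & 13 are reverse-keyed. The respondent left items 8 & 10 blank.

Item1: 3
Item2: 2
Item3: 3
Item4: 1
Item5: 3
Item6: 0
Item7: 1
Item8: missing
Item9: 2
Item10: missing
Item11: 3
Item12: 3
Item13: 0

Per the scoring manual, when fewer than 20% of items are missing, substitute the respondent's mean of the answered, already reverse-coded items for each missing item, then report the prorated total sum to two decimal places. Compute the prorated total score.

29.55

Reverse-coded (reversed = (0+3) − raw = 3 − raw):
  item 2: 3 − 2 = 1
  item 6: 3 − 0 = 3
  item 9: 3 − 2 = 1
  item 13: 3 − 0 = 3
Completed scored items (11 of 13): 3, 1, 3, 1, 3, 3, 1, 1, 3, 3, 3; sum = 25.
Person mean = 25 / 11 ≈ 2.2727
Prorated total = (25 / 11) × 13 = 29.55 (to 2 dp)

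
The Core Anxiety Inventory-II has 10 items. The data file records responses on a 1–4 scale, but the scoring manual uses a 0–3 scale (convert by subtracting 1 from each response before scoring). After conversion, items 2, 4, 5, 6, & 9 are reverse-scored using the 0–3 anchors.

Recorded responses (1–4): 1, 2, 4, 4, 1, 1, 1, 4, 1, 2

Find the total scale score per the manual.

18

Convert to 0–3: 0, 1, 3, 3, 0, 0, 0, 3, 0, 1
Reverse-coded (reversed = (0+3) − raw = 3 − raw):
  item 2: 3 − 1 = 2
  item 4: 3 − 3 = 0
  item 5: 3 − 0 = 3
  item 6: 3 − 0 = 3
  item 9: 3 − 0 = 3
Scored: 0, 2, 3, 0, 3, 3, 0, 3, 3, 1
Total = 18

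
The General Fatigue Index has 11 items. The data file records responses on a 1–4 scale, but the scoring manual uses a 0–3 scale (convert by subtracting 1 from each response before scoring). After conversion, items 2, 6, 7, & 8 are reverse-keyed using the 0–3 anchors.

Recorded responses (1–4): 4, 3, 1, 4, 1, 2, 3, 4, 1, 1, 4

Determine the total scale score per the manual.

Convert to 0–3: 3, 2, 0, 3, 0, 1, 2, 3, 0, 0, 3
Reverse-coded (reversed = (0+3) − raw = 3 − raw):
  item 2: 3 − 2 = 1
  item 6: 3 − 1 = 2
  item 7: 3 − 2 = 1
  item 8: 3 − 3 = 0
Scored: 3, 1, 0, 3, 0, 2, 1, 0, 0, 0, 3
Total = 13

13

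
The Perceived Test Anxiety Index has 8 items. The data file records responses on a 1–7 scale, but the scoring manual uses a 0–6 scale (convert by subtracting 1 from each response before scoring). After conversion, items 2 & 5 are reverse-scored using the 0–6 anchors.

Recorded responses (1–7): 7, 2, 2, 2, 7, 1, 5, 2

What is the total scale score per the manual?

Convert to 0–6: 6, 1, 1, 1, 6, 0, 4, 1
Reverse-coded (reversed = (0+6) − raw = 6 − raw):
  item 2: 6 − 1 = 5
  item 5: 6 − 6 = 0
Scored: 6, 5, 1, 1, 0, 0, 4, 1
Total = 18

18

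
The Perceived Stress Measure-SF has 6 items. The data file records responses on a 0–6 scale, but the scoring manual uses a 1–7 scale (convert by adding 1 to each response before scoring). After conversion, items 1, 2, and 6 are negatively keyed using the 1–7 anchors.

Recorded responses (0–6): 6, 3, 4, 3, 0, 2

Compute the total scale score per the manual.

20

Convert to 1–7: 7, 4, 5, 4, 1, 3
Reverse-coded (on a 1–7 scale, reversed = 8 − raw):
  item 1: 8 − 7 = 1
  item 2: 8 − 4 = 4
  item 6: 8 − 3 = 5
Scored: 1, 4, 5, 4, 1, 5
Total = 20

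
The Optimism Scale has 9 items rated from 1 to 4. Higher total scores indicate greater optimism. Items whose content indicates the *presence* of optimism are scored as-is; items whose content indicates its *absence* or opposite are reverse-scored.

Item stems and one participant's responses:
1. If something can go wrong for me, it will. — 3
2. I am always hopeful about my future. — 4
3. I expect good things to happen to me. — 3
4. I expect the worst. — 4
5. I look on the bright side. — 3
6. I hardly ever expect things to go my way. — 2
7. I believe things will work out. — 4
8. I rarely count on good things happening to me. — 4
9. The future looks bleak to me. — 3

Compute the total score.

23

Items 1, 4, 6, 8, 9 describe the absence/opposite of optimism → reverse-score.
on a 1–4 scale, reversed = 5 − raw.
  item 1: 5 − 3 = 2
  item 2: 4
  item 3: 3
  item 4: 5 − 4 = 1
  item 5: 3
  item 6: 5 − 2 = 3
  item 7: 4
  item 8: 5 − 4 = 1
  item 9: 5 − 3 = 2
Total = 2 + 4 + 3 + 1 + 3 + 3 + 4 + 1 + 2 = 23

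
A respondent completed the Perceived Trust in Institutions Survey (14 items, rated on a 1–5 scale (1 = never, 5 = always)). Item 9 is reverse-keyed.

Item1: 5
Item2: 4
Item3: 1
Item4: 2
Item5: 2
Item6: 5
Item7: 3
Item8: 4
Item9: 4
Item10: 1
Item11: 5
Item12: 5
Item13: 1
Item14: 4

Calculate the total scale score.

Reverse-keyed items use 6 − raw:
  item 9: 6 − 4 = 2
Scored responses: 5, 4, 1, 2, 2, 5, 3, 4, 2, 1, 5, 5, 1, 4
Total = 5 + 4 + 1 + 2 + 2 + 5 + 3 + 4 + 2 + 1 + 5 + 5 + 1 + 4 = 44

44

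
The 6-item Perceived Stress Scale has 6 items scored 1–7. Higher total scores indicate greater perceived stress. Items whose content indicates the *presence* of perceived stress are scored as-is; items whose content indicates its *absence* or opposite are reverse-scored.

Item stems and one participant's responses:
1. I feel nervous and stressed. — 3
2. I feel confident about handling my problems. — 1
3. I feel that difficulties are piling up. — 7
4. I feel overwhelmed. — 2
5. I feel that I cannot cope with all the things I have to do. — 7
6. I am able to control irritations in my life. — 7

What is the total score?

Items 2, 6 describe the absence/opposite of perceived stress → reverse-score.
on a 1–7 scale, reversed = 8 − raw.
  item 1: 3
  item 2: 8 − 1 = 7
  item 3: 7
  item 4: 2
  item 5: 7
  item 6: 8 − 7 = 1
Total = 3 + 7 + 7 + 2 + 7 + 1 = 27

27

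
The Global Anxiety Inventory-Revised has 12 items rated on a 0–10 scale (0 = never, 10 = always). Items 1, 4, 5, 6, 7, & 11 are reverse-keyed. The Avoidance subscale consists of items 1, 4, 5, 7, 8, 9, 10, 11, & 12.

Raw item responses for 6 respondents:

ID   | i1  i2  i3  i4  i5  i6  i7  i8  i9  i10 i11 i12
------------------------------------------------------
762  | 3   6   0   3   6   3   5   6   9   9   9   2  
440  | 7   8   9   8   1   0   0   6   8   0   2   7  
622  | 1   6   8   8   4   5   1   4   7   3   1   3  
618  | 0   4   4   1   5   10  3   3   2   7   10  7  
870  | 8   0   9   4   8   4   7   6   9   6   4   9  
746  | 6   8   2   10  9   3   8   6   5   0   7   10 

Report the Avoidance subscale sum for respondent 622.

Respondent 622 raw: 1, 6, 8, 8, 4, 5, 1, 4, 7, 3, 1, 3.
Avoidance items: 1, 4, 5, 7, 8, 9, 10, 11, 12.
Reverse-coded (reverse-coded value = 10 − response):
  item 1: 10 − 1 = 9
  item 4: 10 − 8 = 2
  item 5: 10 − 4 = 6
  item 7: 10 − 1 = 9
  item 8: 4
  item 9: 7
  item 10: 3
  item 11: 10 − 1 = 9
  item 12: 3
Sum = 9 + 2 + 6 + 9 + 4 + 7 + 3 + 9 + 3 = 52

52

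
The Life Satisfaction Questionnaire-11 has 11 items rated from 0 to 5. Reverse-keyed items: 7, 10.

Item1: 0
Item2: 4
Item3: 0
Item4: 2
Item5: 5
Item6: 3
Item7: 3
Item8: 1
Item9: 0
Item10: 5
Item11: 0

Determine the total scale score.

17

Reverse-keyed items use 5 − raw:
  item 7: 5 − 3 = 2
  item 10: 5 − 5 = 0
Scored responses: 0, 4, 0, 2, 5, 3, 2, 1, 0, 0, 0
Total = 0 + 4 + 0 + 2 + 5 + 3 + 2 + 1 + 0 + 0 + 0 = 17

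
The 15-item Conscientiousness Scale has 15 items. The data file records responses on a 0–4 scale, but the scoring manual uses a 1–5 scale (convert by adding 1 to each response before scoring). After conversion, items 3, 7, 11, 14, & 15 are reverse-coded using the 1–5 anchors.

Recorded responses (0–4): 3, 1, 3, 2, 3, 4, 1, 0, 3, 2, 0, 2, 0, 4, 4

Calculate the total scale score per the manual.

Convert to 1–5: 4, 2, 4, 3, 4, 5, 2, 1, 4, 3, 1, 3, 1, 5, 5
Reverse-coded (on a 1–5 scale, reversed = 6 − raw):
  item 3: 6 − 4 = 2
  item 7: 6 − 2 = 4
  item 11: 6 − 1 = 5
  item 14: 6 − 5 = 1
  item 15: 6 − 5 = 1
Scored: 4, 2, 2, 3, 4, 5, 4, 1, 4, 3, 5, 3, 1, 1, 1
Total = 43

43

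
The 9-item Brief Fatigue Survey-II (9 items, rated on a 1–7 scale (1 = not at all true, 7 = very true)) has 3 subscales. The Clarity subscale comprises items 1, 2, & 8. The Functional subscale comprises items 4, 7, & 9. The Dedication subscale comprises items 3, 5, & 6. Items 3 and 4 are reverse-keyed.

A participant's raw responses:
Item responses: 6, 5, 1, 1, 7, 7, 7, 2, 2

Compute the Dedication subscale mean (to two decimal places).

7.00

Dedication items: 3, 5, 6.
Of these, item 3 is reverse-keyed; reversed = (1+7) − raw = 8 − raw.
  item 3: 8 − 1 = 7
  item 5: 7
  item 6: 7
Sum = 7 + 7 + 7 = 21
Mean = 21 / 3 = 7.00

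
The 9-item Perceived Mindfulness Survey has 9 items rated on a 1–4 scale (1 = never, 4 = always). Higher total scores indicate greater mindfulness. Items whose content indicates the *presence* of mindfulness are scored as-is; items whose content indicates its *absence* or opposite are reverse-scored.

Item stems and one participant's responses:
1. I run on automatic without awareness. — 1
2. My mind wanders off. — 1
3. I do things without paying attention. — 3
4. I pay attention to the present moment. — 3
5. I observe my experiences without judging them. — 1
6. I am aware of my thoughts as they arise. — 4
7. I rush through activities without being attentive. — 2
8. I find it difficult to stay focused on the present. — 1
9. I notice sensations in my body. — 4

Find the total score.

Items 1, 2, 3, 7, 8 describe the absence/opposite of mindfulness → reverse-score.
on a 1–4 scale, reversed = 5 − raw.
  item 1: 5 − 1 = 4
  item 2: 5 − 1 = 4
  item 3: 5 − 3 = 2
  item 4: 3
  item 5: 1
  item 6: 4
  item 7: 5 − 2 = 3
  item 8: 5 − 1 = 4
  item 9: 4
Total = 4 + 4 + 2 + 3 + 1 + 4 + 3 + 4 + 4 = 29

29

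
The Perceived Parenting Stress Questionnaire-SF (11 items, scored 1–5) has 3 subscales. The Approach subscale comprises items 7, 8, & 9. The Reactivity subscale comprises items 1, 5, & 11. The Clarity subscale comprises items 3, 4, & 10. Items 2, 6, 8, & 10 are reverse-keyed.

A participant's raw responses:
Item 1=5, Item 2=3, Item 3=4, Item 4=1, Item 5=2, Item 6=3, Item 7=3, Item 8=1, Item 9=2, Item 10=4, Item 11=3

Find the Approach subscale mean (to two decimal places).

Approach items: 7, 8, 9.
Of these, item 8 is reverse-keyed; reverse-coded value = 6 − response.
  item 7: 3
  item 8: 6 − 1 = 5
  item 9: 2
Sum = 3 + 5 + 2 = 10
Mean = 10 / 3 = 3.33

3.33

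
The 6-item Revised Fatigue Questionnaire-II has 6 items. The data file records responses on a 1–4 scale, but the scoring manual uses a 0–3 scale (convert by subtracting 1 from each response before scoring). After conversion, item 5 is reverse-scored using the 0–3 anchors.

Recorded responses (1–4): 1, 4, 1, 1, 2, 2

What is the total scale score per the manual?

6

Convert to 0–3: 0, 3, 0, 0, 1, 1
Reverse-coded (reverse-coded value = 3 − response):
  item 5: 3 − 1 = 2
Scored: 0, 3, 0, 0, 2, 1
Total = 6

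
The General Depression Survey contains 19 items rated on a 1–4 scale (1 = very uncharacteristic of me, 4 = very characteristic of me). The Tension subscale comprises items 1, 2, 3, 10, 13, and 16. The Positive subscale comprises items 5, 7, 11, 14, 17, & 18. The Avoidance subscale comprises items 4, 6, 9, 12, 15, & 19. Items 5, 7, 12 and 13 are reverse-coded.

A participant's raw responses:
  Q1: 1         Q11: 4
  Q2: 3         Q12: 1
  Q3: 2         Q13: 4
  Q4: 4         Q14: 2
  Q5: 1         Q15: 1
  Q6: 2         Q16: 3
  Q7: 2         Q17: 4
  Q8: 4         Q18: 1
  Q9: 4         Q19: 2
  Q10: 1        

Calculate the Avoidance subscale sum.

Avoidance items: 4, 6, 9, 12, 15, 19.
Of these, item 12 is reverse-coded; reversed = (1+4) − raw = 5 − raw.
  item 4: 4
  item 6: 2
  item 9: 4
  item 12: 5 − 1 = 4
  item 15: 1
  item 19: 2
Sum = 4 + 2 + 4 + 4 + 1 + 2 = 17

17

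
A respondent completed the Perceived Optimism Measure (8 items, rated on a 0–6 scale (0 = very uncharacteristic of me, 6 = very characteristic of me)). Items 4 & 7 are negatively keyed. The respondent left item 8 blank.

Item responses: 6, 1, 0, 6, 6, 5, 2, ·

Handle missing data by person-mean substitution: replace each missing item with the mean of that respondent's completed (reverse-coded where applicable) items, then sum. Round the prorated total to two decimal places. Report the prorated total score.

Reverse-coded (on a 0–6 scale, reversed = 6 − raw):
  item 4: 6 − 6 = 0
  item 7: 6 − 2 = 4
Completed scored items (7 of 8): 6, 1, 0, 0, 6, 5, 4; sum = 22.
Person mean = 22 / 7 ≈ 3.1429
Prorated total = (22 / 7) × 8 = 25.14 (to 2 dp)

25.14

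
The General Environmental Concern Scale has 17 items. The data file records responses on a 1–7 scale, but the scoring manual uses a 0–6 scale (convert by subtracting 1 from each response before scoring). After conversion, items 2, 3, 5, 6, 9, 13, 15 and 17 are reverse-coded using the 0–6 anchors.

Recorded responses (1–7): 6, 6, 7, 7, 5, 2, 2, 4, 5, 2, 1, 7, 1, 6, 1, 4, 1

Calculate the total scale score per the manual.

58

Convert to 0–6: 5, 5, 6, 6, 4, 1, 1, 3, 4, 1, 0, 6, 0, 5, 0, 3, 0
Reverse-coded (reversed = (0+6) − raw = 6 − raw):
  item 2: 6 − 5 = 1
  item 3: 6 − 6 = 0
  item 5: 6 − 4 = 2
  item 6: 6 − 1 = 5
  item 9: 6 − 4 = 2
  item 13: 6 − 0 = 6
  item 15: 6 − 0 = 6
  item 17: 6 − 0 = 6
Scored: 5, 1, 0, 6, 2, 5, 1, 3, 2, 1, 0, 6, 6, 5, 6, 3, 6
Total = 58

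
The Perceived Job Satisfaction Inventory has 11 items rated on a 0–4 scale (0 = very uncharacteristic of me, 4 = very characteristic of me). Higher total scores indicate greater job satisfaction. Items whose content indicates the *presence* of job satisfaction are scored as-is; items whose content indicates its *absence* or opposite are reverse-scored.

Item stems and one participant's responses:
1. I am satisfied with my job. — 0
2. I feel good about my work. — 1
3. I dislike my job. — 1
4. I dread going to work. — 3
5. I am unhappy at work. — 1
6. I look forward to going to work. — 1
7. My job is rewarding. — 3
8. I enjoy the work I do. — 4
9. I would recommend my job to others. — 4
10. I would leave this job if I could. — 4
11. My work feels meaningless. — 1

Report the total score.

23

Items 3, 4, 5, 10, 11 describe the absence/opposite of job satisfaction → reverse-score.
on a 0–4 scale, reversed = 4 − raw.
  item 1: 0
  item 2: 1
  item 3: 4 − 1 = 3
  item 4: 4 − 3 = 1
  item 5: 4 − 1 = 3
  item 6: 1
  item 7: 3
  item 8: 4
  item 9: 4
  item 10: 4 − 4 = 0
  item 11: 4 − 1 = 3
Total = 0 + 1 + 3 + 1 + 3 + 1 + 3 + 4 + 4 + 0 + 3 = 23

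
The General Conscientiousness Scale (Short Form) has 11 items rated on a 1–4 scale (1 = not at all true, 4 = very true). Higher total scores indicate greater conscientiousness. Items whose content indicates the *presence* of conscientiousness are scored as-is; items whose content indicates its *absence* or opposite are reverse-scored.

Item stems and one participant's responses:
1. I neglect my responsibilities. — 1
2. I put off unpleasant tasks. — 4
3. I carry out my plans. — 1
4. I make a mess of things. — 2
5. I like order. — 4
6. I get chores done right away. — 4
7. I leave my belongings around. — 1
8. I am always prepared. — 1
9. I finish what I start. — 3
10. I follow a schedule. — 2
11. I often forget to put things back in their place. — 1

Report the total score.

Items 1, 2, 4, 7, 11 describe the absence/opposite of conscientiousness → reverse-score.
on a 1–4 scale, reversed = 5 − raw.
  item 1: 5 − 1 = 4
  item 2: 5 − 4 = 1
  item 3: 1
  item 4: 5 − 2 = 3
  item 5: 4
  item 6: 4
  item 7: 5 − 1 = 4
  item 8: 1
  item 9: 3
  item 10: 2
  item 11: 5 − 1 = 4
Total = 4 + 1 + 1 + 3 + 4 + 4 + 4 + 1 + 3 + 2 + 4 = 31

31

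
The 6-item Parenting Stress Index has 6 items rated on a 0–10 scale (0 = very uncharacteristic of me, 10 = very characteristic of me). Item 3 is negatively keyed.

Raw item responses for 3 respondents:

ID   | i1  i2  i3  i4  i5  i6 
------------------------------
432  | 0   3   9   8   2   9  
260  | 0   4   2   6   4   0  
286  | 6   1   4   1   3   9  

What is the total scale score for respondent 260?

Respondent 260 raw: 0, 4, 2, 6, 4, 0.
Reverse-coded (reversed = (0+10) − raw = 10 − raw):
  item 1: 0
  item 2: 4
  item 3: 10 − 2 = 8
  item 4: 6
  item 5: 4
  item 6: 0
Sum = 0 + 4 + 8 + 6 + 4 + 0 = 22

22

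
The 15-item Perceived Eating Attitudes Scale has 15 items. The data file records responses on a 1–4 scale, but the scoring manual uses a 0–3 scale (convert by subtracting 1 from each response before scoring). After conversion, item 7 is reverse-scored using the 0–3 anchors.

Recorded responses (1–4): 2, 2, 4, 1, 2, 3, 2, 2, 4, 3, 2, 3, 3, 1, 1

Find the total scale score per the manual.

Convert to 0–3: 1, 1, 3, 0, 1, 2, 1, 1, 3, 2, 1, 2, 2, 0, 0
Reverse-coded (reversed = (0+3) − raw = 3 − raw):
  item 7: 3 − 1 = 2
Scored: 1, 1, 3, 0, 1, 2, 2, 1, 3, 2, 1, 2, 2, 0, 0
Total = 21

21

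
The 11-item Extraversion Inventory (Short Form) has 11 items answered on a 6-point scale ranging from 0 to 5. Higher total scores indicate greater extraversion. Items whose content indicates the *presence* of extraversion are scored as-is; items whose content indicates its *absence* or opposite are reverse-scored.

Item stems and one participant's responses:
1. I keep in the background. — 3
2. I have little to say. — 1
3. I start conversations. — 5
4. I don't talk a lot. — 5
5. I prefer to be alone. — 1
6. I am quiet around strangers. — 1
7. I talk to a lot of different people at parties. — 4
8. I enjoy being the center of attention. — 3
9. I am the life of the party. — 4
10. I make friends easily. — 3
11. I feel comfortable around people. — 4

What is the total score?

37

Items 1, 2, 4, 5, 6 describe the absence/opposite of extraversion → reverse-score.
on a 0–5 scale, reversed = 5 − raw.
  item 1: 5 − 3 = 2
  item 2: 5 − 1 = 4
  item 3: 5
  item 4: 5 − 5 = 0
  item 5: 5 − 1 = 4
  item 6: 5 − 1 = 4
  item 7: 4
  item 8: 3
  item 9: 4
  item 10: 3
  item 11: 4
Total = 2 + 4 + 5 + 0 + 4 + 4 + 4 + 3 + 4 + 3 + 4 = 37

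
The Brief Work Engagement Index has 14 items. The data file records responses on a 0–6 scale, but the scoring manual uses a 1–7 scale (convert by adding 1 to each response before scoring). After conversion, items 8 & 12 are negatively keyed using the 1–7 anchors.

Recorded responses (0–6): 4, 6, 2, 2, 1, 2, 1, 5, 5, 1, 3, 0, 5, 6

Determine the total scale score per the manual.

59

Convert to 1–7: 5, 7, 3, 3, 2, 3, 2, 6, 6, 2, 4, 1, 6, 7
Reverse-coded (reversed = (1+7) − raw = 8 − raw):
  item 8: 8 − 6 = 2
  item 12: 8 − 1 = 7
Scored: 5, 7, 3, 3, 2, 3, 2, 2, 6, 2, 4, 7, 6, 7
Total = 59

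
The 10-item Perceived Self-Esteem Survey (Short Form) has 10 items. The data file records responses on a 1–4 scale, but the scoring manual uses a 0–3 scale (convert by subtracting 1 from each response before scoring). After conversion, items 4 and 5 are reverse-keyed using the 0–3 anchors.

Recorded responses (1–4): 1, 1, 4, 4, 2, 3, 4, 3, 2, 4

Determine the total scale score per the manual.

Convert to 0–3: 0, 0, 3, 3, 1, 2, 3, 2, 1, 3
Reverse-coded (reversed = (0+3) − raw = 3 − raw):
  item 4: 3 − 3 = 0
  item 5: 3 − 1 = 2
Scored: 0, 0, 3, 0, 2, 2, 3, 2, 1, 3
Total = 16

16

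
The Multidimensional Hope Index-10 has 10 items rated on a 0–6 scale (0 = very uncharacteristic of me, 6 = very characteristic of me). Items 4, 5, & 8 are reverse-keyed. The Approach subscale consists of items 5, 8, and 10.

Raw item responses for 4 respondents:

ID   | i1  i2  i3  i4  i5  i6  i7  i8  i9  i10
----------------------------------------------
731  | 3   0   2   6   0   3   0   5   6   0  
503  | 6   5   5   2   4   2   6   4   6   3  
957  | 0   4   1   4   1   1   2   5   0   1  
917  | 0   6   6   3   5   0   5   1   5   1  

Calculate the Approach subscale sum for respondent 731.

Respondent 731 raw: 3, 0, 2, 6, 0, 3, 0, 5, 6, 0.
Approach items: 5, 8, 10.
Reverse-coded (reversed = (0+6) − raw = 6 − raw):
  item 5: 6 − 0 = 6
  item 8: 6 − 5 = 1
  item 10: 0
Sum = 6 + 1 + 0 = 7

7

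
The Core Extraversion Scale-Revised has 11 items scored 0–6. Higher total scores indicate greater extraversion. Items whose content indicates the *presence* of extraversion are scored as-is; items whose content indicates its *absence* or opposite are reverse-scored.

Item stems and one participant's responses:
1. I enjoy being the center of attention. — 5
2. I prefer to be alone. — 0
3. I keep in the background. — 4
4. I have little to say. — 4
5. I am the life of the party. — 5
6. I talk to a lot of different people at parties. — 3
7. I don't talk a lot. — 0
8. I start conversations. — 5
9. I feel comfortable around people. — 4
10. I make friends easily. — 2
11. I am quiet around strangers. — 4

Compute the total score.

42

Items 2, 3, 4, 7, 11 describe the absence/opposite of extraversion → reverse-score.
on a 0–6 scale, reversed = 6 − raw.
  item 1: 5
  item 2: 6 − 0 = 6
  item 3: 6 − 4 = 2
  item 4: 6 − 4 = 2
  item 5: 5
  item 6: 3
  item 7: 6 − 0 = 6
  item 8: 5
  item 9: 4
  item 10: 2
  item 11: 6 − 4 = 2
Total = 5 + 6 + 2 + 2 + 5 + 3 + 6 + 5 + 4 + 2 + 2 = 42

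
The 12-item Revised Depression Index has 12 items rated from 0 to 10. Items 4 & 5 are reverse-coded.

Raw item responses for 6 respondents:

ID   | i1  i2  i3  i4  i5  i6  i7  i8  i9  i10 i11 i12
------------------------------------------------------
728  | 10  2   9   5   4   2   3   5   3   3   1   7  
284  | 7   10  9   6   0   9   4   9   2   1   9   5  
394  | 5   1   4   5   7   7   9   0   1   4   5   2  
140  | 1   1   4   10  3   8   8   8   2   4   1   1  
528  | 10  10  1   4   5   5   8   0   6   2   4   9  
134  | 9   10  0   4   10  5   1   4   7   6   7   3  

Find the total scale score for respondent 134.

58

Respondent 134 raw: 9, 10, 0, 4, 10, 5, 1, 4, 7, 6, 7, 3.
Reverse-coded (on a 0–10 scale, reversed = 10 − raw):
  item 1: 9
  item 2: 10
  item 3: 0
  item 4: 10 − 4 = 6
  item 5: 10 − 10 = 0
  item 6: 5
  item 7: 1
  item 8: 4
  item 9: 7
  item 10: 6
  item 11: 7
  item 12: 3
Sum = 9 + 10 + 0 + 6 + 0 + 5 + 1 + 4 + 7 + 6 + 7 + 3 = 58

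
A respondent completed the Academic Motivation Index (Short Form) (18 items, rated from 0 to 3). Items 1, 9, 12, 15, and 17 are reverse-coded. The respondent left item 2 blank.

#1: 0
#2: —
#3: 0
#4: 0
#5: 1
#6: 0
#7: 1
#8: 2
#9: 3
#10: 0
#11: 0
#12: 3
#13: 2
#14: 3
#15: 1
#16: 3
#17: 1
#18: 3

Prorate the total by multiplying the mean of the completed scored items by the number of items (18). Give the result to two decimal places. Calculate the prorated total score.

23.29

Reverse-coded (on a 0–3 scale, reversed = 3 − raw):
  item 1: 3 − 0 = 3
  item 9: 3 − 3 = 0
  item 12: 3 − 3 = 0
  item 15: 3 − 1 = 2
  item 17: 3 − 1 = 2
Completed scored items (17 of 18): 3, 0, 0, 1, 0, 1, 2, 0, 0, 0, 0, 2, 3, 2, 3, 2, 3; sum = 22.
Person mean = 22 / 17 ≈ 1.2941
Prorated total = (22 / 17) × 18 = 23.29 (to 2 dp)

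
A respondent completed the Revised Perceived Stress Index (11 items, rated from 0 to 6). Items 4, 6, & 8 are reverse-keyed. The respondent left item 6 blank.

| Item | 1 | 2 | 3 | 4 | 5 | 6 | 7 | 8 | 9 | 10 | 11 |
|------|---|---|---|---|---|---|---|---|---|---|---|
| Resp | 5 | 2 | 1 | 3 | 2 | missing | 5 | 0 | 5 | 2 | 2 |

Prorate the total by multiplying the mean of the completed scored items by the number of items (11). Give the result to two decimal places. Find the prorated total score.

36.30

Reverse-coded (reverse-coded value = 6 − response):
  item 4: 6 − 3 = 3
  item 8: 6 − 0 = 6
Completed scored items (10 of 11): 5, 2, 1, 3, 2, 5, 6, 5, 2, 2; sum = 33.
Person mean = 33 / 10 ≈ 3.3000
Prorated total = (33 / 10) × 11 = 36.30 (to 2 dp)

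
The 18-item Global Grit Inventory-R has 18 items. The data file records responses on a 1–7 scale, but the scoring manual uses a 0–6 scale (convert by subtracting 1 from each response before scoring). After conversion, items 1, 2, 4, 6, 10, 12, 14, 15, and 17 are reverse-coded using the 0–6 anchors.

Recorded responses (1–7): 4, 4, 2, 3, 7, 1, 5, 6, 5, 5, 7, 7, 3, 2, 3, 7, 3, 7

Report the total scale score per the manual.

71

Convert to 0–6: 3, 3, 1, 2, 6, 0, 4, 5, 4, 4, 6, 6, 2, 1, 2, 6, 2, 6
Reverse-coded (reverse-coded value = 6 − response):
  item 1: 6 − 3 = 3
  item 2: 6 − 3 = 3
  item 4: 6 − 2 = 4
  item 6: 6 − 0 = 6
  item 10: 6 − 4 = 2
  item 12: 6 − 6 = 0
  item 14: 6 − 1 = 5
  item 15: 6 − 2 = 4
  item 17: 6 − 2 = 4
Scored: 3, 3, 1, 4, 6, 6, 4, 5, 4, 2, 6, 0, 2, 5, 4, 6, 4, 6
Total = 71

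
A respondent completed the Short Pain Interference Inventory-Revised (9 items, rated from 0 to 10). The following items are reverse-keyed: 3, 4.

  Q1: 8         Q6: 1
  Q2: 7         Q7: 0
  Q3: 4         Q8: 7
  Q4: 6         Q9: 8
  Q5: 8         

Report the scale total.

Raw sum = 49. Reverse-keyed items: 3, 4; their raw sum = 10.
Each reversal replaces raw with 10 − raw, changing the total by 10 − 2·raw per item.
Total = 49 + 2·10 − 2·10 = 49 + 20 − 20 = 49

49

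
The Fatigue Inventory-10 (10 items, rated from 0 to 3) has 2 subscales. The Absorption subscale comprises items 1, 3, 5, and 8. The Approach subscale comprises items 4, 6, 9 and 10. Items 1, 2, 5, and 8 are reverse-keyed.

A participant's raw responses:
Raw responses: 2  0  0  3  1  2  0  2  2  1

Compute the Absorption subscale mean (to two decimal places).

1.00

Absorption items: 1, 3, 5, 8.
Of these, items 1, 5, & 8 are reverse-keyed; on a 0–3 scale, reversed = 3 − raw.
  item 1: 3 − 2 = 1
  item 3: 0
  item 5: 3 − 1 = 2
  item 8: 3 − 2 = 1
Sum = 1 + 0 + 2 + 1 = 4
Mean = 4 / 4 = 1.00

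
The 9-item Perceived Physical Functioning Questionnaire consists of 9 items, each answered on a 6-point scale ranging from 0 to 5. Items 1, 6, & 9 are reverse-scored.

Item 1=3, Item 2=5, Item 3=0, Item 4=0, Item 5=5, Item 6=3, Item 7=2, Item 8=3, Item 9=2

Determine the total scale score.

22

Raw sum = 23. Reverse-scored items: 1, 6, 9; their raw sum = 8.
Each reversal replaces raw with 5 − raw, changing the total by 5 − 2·raw per item.
Total = 23 + 3·5 − 2·8 = 23 + 15 − 16 = 22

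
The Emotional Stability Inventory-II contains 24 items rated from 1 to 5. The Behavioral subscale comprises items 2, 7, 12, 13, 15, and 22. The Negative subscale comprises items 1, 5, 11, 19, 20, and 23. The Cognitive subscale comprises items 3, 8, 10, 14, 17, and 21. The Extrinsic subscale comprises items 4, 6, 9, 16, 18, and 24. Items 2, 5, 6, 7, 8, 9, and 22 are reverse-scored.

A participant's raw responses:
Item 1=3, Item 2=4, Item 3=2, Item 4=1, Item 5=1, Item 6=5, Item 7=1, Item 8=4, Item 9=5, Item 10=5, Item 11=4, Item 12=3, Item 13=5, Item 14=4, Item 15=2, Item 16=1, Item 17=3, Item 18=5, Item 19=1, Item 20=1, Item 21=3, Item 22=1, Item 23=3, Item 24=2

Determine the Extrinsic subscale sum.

Extrinsic items: 4, 6, 9, 16, 18, 24.
Of these, items 6 & 9 are reverse-scored; reverse-coded value = 6 − response.
  item 4: 1
  item 6: 6 − 5 = 1
  item 9: 6 − 5 = 1
  item 16: 1
  item 18: 5
  item 24: 2
Sum = 1 + 1 + 1 + 1 + 5 + 2 = 11

11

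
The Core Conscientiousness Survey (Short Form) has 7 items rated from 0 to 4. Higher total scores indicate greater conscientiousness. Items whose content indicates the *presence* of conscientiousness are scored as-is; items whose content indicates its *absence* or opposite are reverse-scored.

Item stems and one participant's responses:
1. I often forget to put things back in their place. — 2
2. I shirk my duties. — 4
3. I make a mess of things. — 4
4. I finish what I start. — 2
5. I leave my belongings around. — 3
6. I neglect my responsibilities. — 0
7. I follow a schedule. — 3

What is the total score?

12

Items 1, 2, 3, 5, 6 describe the absence/opposite of conscientiousness → reverse-score.
reverse-coded value = 4 − response.
  item 1: 4 − 2 = 2
  item 2: 4 − 4 = 0
  item 3: 4 − 4 = 0
  item 4: 2
  item 5: 4 − 3 = 1
  item 6: 4 − 0 = 4
  item 7: 3
Total = 2 + 0 + 0 + 2 + 1 + 4 + 3 = 12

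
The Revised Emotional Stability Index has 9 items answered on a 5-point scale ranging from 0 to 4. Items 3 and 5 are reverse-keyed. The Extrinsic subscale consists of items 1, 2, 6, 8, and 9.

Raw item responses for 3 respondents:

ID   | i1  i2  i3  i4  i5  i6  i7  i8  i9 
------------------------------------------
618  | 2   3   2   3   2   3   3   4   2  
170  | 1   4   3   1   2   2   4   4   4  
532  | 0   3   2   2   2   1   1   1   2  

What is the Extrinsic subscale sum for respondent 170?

Respondent 170 raw: 1, 4, 3, 1, 2, 2, 4, 4, 4.
Extrinsic items: 1, 2, 6, 8, 9.
Reverse-coded (reversed = (0+4) − raw = 4 − raw):
  item 1: 1
  item 2: 4
  item 6: 2
  item 8: 4
  item 9: 4
Sum = 1 + 4 + 2 + 4 + 4 = 15

15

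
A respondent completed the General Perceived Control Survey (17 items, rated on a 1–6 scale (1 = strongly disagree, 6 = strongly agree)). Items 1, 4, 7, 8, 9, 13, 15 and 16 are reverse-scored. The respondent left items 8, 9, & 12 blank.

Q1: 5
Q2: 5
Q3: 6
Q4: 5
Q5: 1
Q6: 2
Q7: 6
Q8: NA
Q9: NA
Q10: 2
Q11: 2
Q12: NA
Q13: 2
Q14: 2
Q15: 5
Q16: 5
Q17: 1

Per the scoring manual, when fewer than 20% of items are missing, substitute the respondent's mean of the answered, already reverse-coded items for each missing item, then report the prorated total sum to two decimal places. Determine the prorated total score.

Reverse-coded (on a 1–6 scale, reversed = 7 − raw):
  item 1: 7 − 5 = 2
  item 4: 7 − 5 = 2
  item 7: 7 − 6 = 1
  item 13: 7 − 2 = 5
  item 15: 7 − 5 = 2
  item 16: 7 − 5 = 2
Completed scored items (14 of 17): 2, 5, 6, 2, 1, 2, 1, 2, 2, 5, 2, 2, 2, 1; sum = 35.
Person mean = 35 / 14 ≈ 2.5000
Prorated total = (35 / 14) × 17 = 42.50 (to 2 dp)

42.50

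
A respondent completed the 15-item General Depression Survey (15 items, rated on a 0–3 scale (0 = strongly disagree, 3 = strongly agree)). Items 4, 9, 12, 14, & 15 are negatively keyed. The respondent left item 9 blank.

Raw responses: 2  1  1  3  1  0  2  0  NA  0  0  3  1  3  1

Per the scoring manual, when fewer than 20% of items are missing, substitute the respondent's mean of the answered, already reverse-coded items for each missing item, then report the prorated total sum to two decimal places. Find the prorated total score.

Reverse-coded (reverse-coded value = 3 − response):
  item 4: 3 − 3 = 0
  item 12: 3 − 3 = 0
  item 14: 3 − 3 = 0
  item 15: 3 − 1 = 2
Completed scored items (14 of 15): 2, 1, 1, 0, 1, 0, 2, 0, 0, 0, 0, 1, 0, 2; sum = 10.
Person mean = 10 / 14 ≈ 0.7143
Prorated total = (10 / 14) × 15 = 10.71 (to 2 dp)

10.71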